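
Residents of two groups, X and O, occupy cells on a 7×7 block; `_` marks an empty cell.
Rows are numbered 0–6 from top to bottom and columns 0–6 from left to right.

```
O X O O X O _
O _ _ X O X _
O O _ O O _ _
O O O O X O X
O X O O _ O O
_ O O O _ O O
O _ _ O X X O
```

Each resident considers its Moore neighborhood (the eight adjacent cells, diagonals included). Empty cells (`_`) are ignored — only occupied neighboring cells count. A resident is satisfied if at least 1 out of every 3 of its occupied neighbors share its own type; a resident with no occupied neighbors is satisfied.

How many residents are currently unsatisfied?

Row 0: (0,0)O 1/2 ✓ · (0,1)X 0/3 ✗ · (0,2)O 1/3 ✓ · (0,3)O 2/4 ✓ · (0,4)X 2/5 ✓ · (0,5)O 1/3 ✓
Row 1: (1,0)O 3/4 ✓ · (1,3)X 1/6 ✗ · (1,4)O 4/7 ✓ · (1,5)X 1/4 ✗
Row 2: (2,0)O 4/4 ✓ · (2,1)O 5/5 ✓ · (2,3)O 4/6 ✓ · (2,4)O 4/7 ✓
Row 3: (3,0)O 4/5 ✓ · (3,1)O 6/7 ✓ · (3,2)O 6/7 ✓ · (3,3)O 5/6 ✓ · (3,4)X 0/6 ✗ · (3,5)O 3/5 ✓ · (3,6)X 0/3 ✗
Row 4: (4,0)O 3/4 ✓ · (4,1)X 0/7 ✗ · (4,2)O 7/8 ✓ · (4,3)O 5/6 ✓ · (4,5)O 4/6 ✓ · (4,6)O 4/5 ✓
Row 5: (5,1)O 4/5 ✓ · (5,2)O 5/6 ✓ · (5,3)O 4/5 ✓ · (5,5)O 4/6 ✓ · (5,6)O 4/5 ✓
Row 6: (6,0)O 1/1 ✓ · (6,3)O 2/3 ✓ · (6,4)X 1/4 ✗ · (6,5)X 1/4 ✗ · (6,6)O 2/3 ✓
Unsatisfied: (0,1), (1,3), (1,5), (3,4), (3,6), (4,1), (6,4), (6,5) — 8 in total.

8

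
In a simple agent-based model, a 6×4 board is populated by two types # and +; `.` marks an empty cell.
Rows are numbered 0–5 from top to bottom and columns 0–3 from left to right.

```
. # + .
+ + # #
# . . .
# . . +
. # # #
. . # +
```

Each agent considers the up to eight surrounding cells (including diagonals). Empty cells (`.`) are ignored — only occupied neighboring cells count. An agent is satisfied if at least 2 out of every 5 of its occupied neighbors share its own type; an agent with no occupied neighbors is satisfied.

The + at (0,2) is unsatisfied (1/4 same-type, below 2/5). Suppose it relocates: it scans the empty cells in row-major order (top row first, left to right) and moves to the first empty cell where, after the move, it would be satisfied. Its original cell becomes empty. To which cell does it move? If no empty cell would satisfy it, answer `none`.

Vacating (0,2). Empty cells in order:
  (0,0): 2/3 same-type → satisfied — stop here.

(0,0)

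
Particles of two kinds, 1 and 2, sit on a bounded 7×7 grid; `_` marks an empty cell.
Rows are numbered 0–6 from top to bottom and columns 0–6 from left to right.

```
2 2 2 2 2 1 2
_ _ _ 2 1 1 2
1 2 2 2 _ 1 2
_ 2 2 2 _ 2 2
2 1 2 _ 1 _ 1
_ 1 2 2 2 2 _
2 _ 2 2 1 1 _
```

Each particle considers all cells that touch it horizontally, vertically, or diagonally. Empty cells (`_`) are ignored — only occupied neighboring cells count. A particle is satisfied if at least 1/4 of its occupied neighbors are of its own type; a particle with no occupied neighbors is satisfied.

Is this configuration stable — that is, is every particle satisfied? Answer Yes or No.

Row 0: (0,0)2 1/1 ✓ · (0,1)2 2/2 ✓ · (0,2)2 3/3 ✓ · (0,3)2 3/4 ✓ · (0,4)2 2/5 ✓ · (0,5)1 2/5 ✓ · (0,6)2 1/3 ✓
Row 1: (1,3)2 5/6 ✓ · (1,4)1 3/7 ✓ · (1,5)1 3/7 ✓ · (1,6)2 2/5 ✓
Row 2: (2,0)1 0/2 ✗ · (2,1)2 3/4 ✓ · (2,2)2 6/6 ✓ · (2,3)2 4/5 ✓ · (2,5)1 2/6 ✓ · (2,6)2 3/5 ✓
Row 3: (3,1)2 5/7 ✓ · (3,2)2 6/7 ✓ · (3,3)2 4/5 ✓ · (3,5)2 2/5 ✓ · (3,6)2 2/4 ✓
Row 4: (4,0)2 1/3 ✓ · (4,1)1 1/6 ✗ · (4,2)2 5/7 ✓ · (4,4)1 0/5 ✗ · (4,6)1 0/3 ✗
Row 5: (5,1)1 1/6 ✗ · (5,2)2 4/6 ✓ · (5,3)2 5/7 ✓ · (5,4)2 3/6 ✓ · (5,5)2 1/5 ✗
Row 6: (6,0)2 0/1 ✗ · (6,2)2 3/4 ✓ · (6,3)2 4/5 ✓ · (6,4)1 1/5 ✗ · (6,5)1 1/3 ✓
For instance (2,0) has only 0/2 same-type neighbors, below 1/4.

No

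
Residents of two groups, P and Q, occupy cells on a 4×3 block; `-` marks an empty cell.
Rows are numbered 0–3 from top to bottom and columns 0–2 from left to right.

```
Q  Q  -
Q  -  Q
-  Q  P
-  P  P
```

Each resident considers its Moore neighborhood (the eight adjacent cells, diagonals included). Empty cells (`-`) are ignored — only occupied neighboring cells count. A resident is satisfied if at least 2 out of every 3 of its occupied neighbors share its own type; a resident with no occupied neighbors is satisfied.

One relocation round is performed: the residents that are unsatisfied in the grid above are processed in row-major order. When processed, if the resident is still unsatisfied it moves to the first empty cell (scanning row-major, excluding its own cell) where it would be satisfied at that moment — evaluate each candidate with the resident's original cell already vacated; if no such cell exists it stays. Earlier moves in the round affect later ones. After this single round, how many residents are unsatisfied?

0

Initially unsatisfied (in order): (2,1), (2,2).
  (2,1) → (0,2).
  (2,2): now satisfied by earlier moves; stays.
Resulting grid:
Q Q Q
Q - Q
- - P
- P P
All satisfied now.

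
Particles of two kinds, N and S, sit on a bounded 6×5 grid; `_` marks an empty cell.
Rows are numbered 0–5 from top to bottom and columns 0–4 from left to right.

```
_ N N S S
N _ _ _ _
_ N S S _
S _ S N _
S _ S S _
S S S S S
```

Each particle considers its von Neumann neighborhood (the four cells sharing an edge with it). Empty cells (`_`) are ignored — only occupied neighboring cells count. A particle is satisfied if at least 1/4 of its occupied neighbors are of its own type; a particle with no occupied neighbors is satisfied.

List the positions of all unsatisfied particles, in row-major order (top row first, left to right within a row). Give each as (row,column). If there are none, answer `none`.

(2,1), (3,3)

Row 0: (0,1)N 1/1 ok · (0,2)N 1/2 ok · (0,3)S 1/2 ok · (0,4)S 1/1 ok
Row 1: (1,0)N 0/0 ok
Row 2: (2,1)N 0/1 unhappy · (2,2)S 2/3 ok · (2,3)S 1/2 ok
Row 3: (3,0)S 1/1 ok · (3,2)S 2/3 ok · (3,3)N 0/3 unhappy
Row 4: (4,0)S 2/2 ok · (4,2)S 3/3 ok · (4,3)S 2/3 ok
Row 5: (5,0)S 2/2 ok · (5,1)S 2/2 ok · (5,2)S 3/3 ok · (5,3)S 3/3 ok · (5,4)S 1/1 ok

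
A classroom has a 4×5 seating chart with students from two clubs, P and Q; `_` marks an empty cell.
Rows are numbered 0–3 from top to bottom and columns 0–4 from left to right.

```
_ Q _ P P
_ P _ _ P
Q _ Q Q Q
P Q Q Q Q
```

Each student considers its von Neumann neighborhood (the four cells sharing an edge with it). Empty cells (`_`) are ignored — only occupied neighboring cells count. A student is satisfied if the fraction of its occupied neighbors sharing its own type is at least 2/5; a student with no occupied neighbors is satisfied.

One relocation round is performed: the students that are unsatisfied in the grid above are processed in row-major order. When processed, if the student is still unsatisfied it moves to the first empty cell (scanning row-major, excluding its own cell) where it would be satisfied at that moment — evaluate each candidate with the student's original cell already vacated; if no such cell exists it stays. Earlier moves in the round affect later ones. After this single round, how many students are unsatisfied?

2

Initially unsatisfied (in order): (0,1), (1,1), (2,0), (3,0).
  (0,1) → (0,0).
  (1,1): now satisfied by earlier moves; stays.
  (2,0) → (0,1).
  (3,0) → (0,2).
Resulting grid:
Q Q P P P
_ P _ _ P
_ _ Q Q Q
_ Q Q Q Q
Unsatisfied now: (0,1), (1,1).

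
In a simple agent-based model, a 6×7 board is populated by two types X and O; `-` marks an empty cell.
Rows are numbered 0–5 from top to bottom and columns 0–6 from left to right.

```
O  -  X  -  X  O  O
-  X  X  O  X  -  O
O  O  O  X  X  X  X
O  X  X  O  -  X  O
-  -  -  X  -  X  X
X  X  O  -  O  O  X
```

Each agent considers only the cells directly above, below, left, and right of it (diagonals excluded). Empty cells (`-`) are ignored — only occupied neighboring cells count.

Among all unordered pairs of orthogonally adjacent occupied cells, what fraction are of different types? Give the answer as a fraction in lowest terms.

Scan each occupied cell's neighbors to the right and below so each pair is counted once.
Row 0: X(0,2)–X(1,2)= X(0,4)–O(0,5)≠ X(0,4)–X(1,4)= O(0,5)–O(0,6)= O(0,6)–O(1,6)=  → 1/5 unlike.
Row 1: X(1,1)–X(1,2)= X(1,1)–O(2,1)≠ X(1,2)–O(1,3)≠ X(1,2)–O(2,2)≠ O(1,3)–X(1,4)≠ O(1,3)–X(2,3)≠ X(1,4)–X(2,4)= O(1,6)–X(2,6)≠  → 6/8 unlike.
Row 2: O(2,0)–O(2,1)= O(2,0)–O(3,0)= O(2,1)–O(2,2)= O(2,1)–X(3,1)≠ O(2,2)–X(2,3)≠ O(2,2)–X(3,2)≠ X(2,3)–X(2,4)= X(2,3)–O(3,3)≠ X(2,4)–X(2,5)= X(2,5)–X(2,6)= X(2,5)–X(3,5)= X(2,6)–O(3,6)≠  → 5/12 unlike.
Row 3: O(3,0)–X(3,1)≠ X(3,1)–X(3,2)= X(3,2)–O(3,3)≠ O(3,3)–X(4,3)≠ X(3,5)–O(3,6)≠ X(3,5)–X(4,5)= O(3,6)–X(4,6)≠  → 5/7 unlike.
Row 4: X(4,5)–X(4,6)= X(4,5)–O(5,5)≠ X(4,6)–X(5,6)=  → 1/3 unlike.
Row 5: X(5,0)–X(5,1)= X(5,1)–O(5,2)≠ O(5,4)–O(5,5)= O(5,5)–X(5,6)≠  → 2/4 unlike.
Total adjacent occupied pairs: 39; unlike-type pairs: 20.
20/39 is already in lowest terms.

20/39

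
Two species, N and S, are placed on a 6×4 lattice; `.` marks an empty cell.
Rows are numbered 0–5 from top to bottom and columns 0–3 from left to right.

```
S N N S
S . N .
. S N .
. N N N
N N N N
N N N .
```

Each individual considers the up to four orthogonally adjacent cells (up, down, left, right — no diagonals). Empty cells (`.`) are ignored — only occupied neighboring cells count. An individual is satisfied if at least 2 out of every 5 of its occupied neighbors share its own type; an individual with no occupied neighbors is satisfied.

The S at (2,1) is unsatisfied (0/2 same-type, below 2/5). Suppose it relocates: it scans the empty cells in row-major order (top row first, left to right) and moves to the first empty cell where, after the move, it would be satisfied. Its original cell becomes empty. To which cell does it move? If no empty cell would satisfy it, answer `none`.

(1,3)

Vacating (2,1). Empty cells in order:
  (1,1): 1/3 same-type → still unsatisfied.
  (1,3): 1/2 same-type → satisfied — stop here.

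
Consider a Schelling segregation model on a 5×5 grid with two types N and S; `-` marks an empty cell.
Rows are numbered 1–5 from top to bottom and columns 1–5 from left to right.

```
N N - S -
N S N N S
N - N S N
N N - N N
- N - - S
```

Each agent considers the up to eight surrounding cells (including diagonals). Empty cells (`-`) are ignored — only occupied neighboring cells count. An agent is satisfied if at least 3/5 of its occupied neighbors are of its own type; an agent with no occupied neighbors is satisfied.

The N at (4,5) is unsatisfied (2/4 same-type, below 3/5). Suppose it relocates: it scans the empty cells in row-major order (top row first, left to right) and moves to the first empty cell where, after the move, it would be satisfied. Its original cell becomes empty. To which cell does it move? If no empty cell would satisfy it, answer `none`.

Vacating (4,5). Empty cells in order:
  (1,3): 3/5 same-type → satisfied — stop here.

(1,3)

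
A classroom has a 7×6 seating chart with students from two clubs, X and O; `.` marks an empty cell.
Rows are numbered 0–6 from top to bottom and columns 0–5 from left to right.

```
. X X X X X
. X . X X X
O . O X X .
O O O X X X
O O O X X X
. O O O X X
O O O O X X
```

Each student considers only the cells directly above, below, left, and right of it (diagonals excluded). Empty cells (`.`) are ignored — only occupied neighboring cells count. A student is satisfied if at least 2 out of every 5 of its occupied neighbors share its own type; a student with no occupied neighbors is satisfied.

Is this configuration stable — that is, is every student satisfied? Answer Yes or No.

Yes

(0,1)X 2/2 ✓
(0,2)X 2/2 ✓
(0,3)X 3/3 ✓
(0,4)X 3/3 ✓
(0,5)X 2/2 ✓
(1,1)X 1/1 ✓
(1,3)X 3/3 ✓
(1,4)X 4/4 ✓
(1,5)X 2/2 ✓
(2,0)O 1/1 ✓
(2,2)O 1/2 ✓
(2,3)X 3/4 ✓
(2,4)X 3/3 ✓
(3,0)O 3/3 ✓
(3,1)O 3/3 ✓
(3,2)O 3/4 ✓
(3,3)X 3/4 ✓
(3,4)X 4/4 ✓
(3,5)X 2/2 ✓
(4,0)O 2/2 ✓
(4,1)O 4/4 ✓
(4,2)O 3/4 ✓
(4,3)X 2/4 ✓
(4,4)X 4/4 ✓
(4,5)X 3/3 ✓
(5,1)O 3/3 ✓
(5,2)O 4/4 ✓
(5,3)O 2/4 ✓
(5,4)X 3/4 ✓
(5,5)X 3/3 ✓
(6,0)O 1/1 ✓
(6,1)O 3/3 ✓
(6,2)O 3/3 ✓
(6,3)O 2/3 ✓
(6,4)X 2/3 ✓
(6,5)X 2/2 ✓
All meet the threshold, so the configuration is stable.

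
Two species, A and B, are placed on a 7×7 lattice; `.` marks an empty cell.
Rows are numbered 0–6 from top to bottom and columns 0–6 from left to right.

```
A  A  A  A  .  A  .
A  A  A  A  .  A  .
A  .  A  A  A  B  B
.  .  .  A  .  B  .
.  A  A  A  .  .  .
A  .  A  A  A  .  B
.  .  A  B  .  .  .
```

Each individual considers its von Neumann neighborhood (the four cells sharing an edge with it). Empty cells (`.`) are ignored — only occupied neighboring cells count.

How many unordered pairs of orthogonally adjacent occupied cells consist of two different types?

Scan each occupied cell's neighbors to the right and below so each pair is counted once.
Row 0: A(0,0)–A(0,1)= A(0,0)–A(1,0)= A(0,1)–A(0,2)= A(0,1)–A(1,1)= A(0,2)–A(0,3)= A(0,2)–A(1,2)= A(0,3)–A(1,3)= A(0,5)–A(1,5)=  → 0/8 unlike.
Row 1: A(1,0)–A(1,1)= A(1,0)–A(2,0)= A(1,1)–A(1,2)= A(1,2)–A(1,3)= A(1,2)–A(2,2)= A(1,3)–A(2,3)= A(1,5)–B(2,5)≠  → 1/7 unlike.
Row 2: A(2,2)–A(2,3)= A(2,3)–A(2,4)= A(2,3)–A(3,3)= A(2,4)–B(2,5)≠ B(2,5)–B(2,6)= B(2,5)–B(3,5)=  → 1/6 unlike.
Row 3: A(3,3)–A(4,3)=  → 0/1 unlike.
Row 4: A(4,1)–A(4,2)= A(4,2)–A(4,3)= A(4,2)–A(5,2)= A(4,3)–A(5,3)=  → 0/4 unlike.
Row 5: A(5,2)–A(5,3)= A(5,2)–A(6,2)= A(5,3)–A(5,4)= A(5,3)–B(6,3)≠  → 1/4 unlike.
Row 6: A(6,2)–B(6,3)≠  → 1/1 unlike.
Total adjacent occupied pairs: 31; unlike-type pairs: 4.

4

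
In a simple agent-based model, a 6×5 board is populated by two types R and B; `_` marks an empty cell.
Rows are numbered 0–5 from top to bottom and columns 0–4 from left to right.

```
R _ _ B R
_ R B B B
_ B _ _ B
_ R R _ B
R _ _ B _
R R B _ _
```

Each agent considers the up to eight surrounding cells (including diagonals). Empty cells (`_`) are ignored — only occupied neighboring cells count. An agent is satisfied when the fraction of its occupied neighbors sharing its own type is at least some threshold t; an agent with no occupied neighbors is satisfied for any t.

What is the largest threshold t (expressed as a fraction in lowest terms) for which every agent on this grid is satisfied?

Row 0: (0,0)R 1/1 · (0,3)B 3/4 · (0,4)R 0/3
Row 1: (1,1)R 1/3 · (1,2)B 3/4 · (1,3)B 4/5 · (1,4)B 3/4
Row 2: (2,1)B 1/4 · (2,4)B 3/3
Row 3: (3,1)R 2/3 · (3,2)R 1/3 · (3,4)B 2/2
Row 4: (4,0)R 3/3 · (4,3)B 2/3
Row 5: (5,0)R 2/2 · (5,1)R 2/3 · (5,2)B 1/2
The smallest same-type fraction is 0/3 at (0,4), which reduces to 0/1. Any threshold above that leaves this agent unsatisfied.

0/1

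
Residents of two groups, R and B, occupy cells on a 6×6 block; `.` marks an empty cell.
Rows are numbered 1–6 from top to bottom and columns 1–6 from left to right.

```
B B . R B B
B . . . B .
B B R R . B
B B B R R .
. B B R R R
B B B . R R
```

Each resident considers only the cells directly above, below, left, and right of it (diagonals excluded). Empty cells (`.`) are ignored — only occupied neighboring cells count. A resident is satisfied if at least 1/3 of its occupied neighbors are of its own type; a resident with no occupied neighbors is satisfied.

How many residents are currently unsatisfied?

1

(1,1)B 2/2 ok
(1,2)B 1/1 ok
(1,4)R 0/1 unhappy
(1,5)B 2/3 ok
(1,6)B 1/1 ok
(2,1)B 2/2 ok
(2,5)B 1/1 ok
(3,1)B 3/3 ok
(3,2)B 2/3 ok
(3,3)R 1/3 ok
(3,4)R 2/2 ok
(3,6)B 0/0 ok
(4,1)B 2/2 ok
(4,2)B 4/4 ok
(4,3)B 2/4 ok
(4,4)R 3/4 ok
(4,5)R 2/2 ok
(5,2)B 3/3 ok
(5,3)B 3/4 ok
(5,4)R 2/3 ok
(5,5)R 4/4 ok
(5,6)R 2/2 ok
(6,1)B 1/1 ok
(6,2)B 3/3 ok
(6,3)B 2/2 ok
(6,5)R 2/2 ok
(6,6)R 2/2 ok
Unsatisfied: (1,4) — 1 in total.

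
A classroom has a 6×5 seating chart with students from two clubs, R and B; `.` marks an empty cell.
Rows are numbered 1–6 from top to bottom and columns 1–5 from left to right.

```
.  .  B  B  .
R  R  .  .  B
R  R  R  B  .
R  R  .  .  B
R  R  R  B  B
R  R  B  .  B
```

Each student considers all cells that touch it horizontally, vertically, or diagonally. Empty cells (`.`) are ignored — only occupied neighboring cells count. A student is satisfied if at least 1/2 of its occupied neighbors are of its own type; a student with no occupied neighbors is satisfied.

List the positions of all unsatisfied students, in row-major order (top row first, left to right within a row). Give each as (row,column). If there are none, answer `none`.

Row 1: (1,3)B 1/2 ok · (1,4)B 2/2 ok
Row 2: (2,1)R 3/3 ok · (2,2)R 4/5 ok · (2,5)B 2/2 ok
Row 3: (3,1)R 5/5 ok · (3,2)R 6/6 ok · (3,3)R 3/4 ok · (3,4)B 2/3 ok
Row 4: (4,1)R 5/5 ok · (4,2)R 7/7 ok · (4,5)B 3/3 ok
Row 5: (5,1)R 5/5 ok · (5,2)R 6/7 ok · (5,3)R 3/5 ok · (5,4)B 4/5 ok · (5,5)B 3/3 ok
Row 6: (6,1)R 3/3 ok · (6,2)R 4/5 ok · (6,3)B 1/4 unhappy · (6,5)B 2/2 ok

(6,3)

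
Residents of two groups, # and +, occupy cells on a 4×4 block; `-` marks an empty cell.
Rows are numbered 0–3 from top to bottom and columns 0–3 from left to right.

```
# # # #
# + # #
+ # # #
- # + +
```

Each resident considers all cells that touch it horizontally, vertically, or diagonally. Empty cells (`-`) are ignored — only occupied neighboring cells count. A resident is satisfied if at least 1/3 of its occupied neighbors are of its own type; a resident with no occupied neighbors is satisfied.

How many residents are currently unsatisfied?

Row 0: (0,0)# 2/3 satisfied · (0,1)# 4/5 satisfied · (0,2)# 4/5 satisfied · (0,3)# 3/3 satisfied
Row 1: (1,0)# 3/5 satisfied · (1,1)+ 1/8 not · (1,2)# 7/8 satisfied · (1,3)# 5/5 satisfied
Row 2: (2,0)+ 1/4 not · (2,1)# 4/7 satisfied · (2,2)# 5/8 satisfied · (2,3)# 3/5 satisfied
Row 3: (3,1)# 2/4 satisfied · (3,2)+ 1/5 not · (3,3)+ 1/3 satisfied
Unsatisfied: (1,1), (2,0), (3,2) — 3 in total.

3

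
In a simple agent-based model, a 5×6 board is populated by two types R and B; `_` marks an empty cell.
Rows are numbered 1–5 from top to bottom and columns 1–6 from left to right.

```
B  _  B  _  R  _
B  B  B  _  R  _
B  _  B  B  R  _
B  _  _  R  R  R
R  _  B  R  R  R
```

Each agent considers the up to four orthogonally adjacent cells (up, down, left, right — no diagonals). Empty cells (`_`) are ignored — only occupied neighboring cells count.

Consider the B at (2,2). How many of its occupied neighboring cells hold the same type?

2

Occupied neighbors of (2,2): (2,1)=B, (2,3)=B.
Same type (B): 2 of 2.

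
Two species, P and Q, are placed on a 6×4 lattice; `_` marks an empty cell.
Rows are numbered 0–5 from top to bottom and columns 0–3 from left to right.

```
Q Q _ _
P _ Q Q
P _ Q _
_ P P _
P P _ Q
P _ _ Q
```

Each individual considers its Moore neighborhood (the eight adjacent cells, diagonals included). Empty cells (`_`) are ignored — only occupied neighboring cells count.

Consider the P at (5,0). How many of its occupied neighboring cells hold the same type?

Occupied neighbors of (5,0): (4,0)=P, (4,1)=P.
Same type (P): 2 of 2.

2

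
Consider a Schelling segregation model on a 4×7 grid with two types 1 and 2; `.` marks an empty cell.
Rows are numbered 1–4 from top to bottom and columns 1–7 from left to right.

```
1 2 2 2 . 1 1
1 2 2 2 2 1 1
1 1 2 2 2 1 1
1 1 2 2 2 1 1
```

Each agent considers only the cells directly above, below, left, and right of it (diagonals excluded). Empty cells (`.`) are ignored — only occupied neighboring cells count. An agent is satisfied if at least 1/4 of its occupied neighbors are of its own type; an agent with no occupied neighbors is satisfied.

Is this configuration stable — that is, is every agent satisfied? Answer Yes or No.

Yes

(1,1)1 1/2 ✓
(1,2)2 2/3 ✓
(1,3)2 3/3 ✓
(1,4)2 2/2 ✓
(1,6)1 2/2 ✓
(1,7)1 2/2 ✓
(2,1)1 2/3 ✓
(2,2)2 2/4 ✓
(2,3)2 4/4 ✓
(2,4)2 4/4 ✓
(2,5)2 2/3 ✓
(2,6)1 3/4 ✓
(2,7)1 3/3 ✓
(3,1)1 3/3 ✓
(3,2)1 2/4 ✓
(3,3)2 3/4 ✓
(3,4)2 4/4 ✓
(3,5)2 3/4 ✓
(3,6)1 3/4 ✓
(3,7)1 3/3 ✓
(4,1)1 2/2 ✓
(4,2)1 2/3 ✓
(4,3)2 2/3 ✓
(4,4)2 3/3 ✓
(4,5)2 2/3 ✓
(4,6)1 2/3 ✓
(4,7)1 2/2 ✓
All meet the threshold, so the configuration is stable.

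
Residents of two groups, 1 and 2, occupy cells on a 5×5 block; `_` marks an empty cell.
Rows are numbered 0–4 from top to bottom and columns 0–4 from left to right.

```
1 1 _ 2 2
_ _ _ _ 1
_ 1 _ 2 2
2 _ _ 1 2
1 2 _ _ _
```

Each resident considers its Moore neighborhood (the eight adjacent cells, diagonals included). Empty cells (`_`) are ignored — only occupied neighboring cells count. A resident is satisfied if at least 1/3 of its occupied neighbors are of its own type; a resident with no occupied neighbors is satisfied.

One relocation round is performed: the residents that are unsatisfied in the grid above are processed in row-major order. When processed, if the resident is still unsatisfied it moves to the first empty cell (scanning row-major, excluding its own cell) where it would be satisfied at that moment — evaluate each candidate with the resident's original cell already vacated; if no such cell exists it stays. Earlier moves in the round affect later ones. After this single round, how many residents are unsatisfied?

Initially unsatisfied (in order): (1,4), (2,1), (3,3), (4,0).
  (1,4) → (0,2).
  (2,1) → (1,0).
  (3,3) → (1,1).
  (4,0) → (1,2).
Resulting grid:
1 1 1 2 2
1 1 1 _ _
_ _ _ 2 2
2 _ _ _ 2
_ 2 _ _ _
All satisfied now.

0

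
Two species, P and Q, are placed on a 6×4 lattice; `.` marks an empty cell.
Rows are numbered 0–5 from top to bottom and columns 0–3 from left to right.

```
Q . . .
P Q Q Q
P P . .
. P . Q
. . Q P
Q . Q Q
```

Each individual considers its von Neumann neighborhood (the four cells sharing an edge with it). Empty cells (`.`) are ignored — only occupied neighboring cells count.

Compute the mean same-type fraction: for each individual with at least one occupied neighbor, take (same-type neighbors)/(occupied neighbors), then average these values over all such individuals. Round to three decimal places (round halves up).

(0,0)Q 0/1
(1,0)P 1/3
(1,1)Q 1/3
(1,2)Q 2/2
(1,3)Q 1/1
(2,0)P 2/2
(2,1)P 2/3
(3,1)P 1/1
(3,3)Q 0/1
(4,2)Q 1/2
(4,3)P 0/3
(5,0)Q — no occupied neighbors
(5,2)Q 2/2
(5,3)Q 1/2
Sum over 13 individuals: 0/1 + 1/3 + 1/3 + 2/2 + 1/1 + 2/2 + 2/3 + 1/1 + 0/1 + 1/2 + 0/3 + 2/2 + 1/2 = 22/3; mean = 22/3 ÷ 13 = 22/39 = 0.564102… → 0.564.

0.564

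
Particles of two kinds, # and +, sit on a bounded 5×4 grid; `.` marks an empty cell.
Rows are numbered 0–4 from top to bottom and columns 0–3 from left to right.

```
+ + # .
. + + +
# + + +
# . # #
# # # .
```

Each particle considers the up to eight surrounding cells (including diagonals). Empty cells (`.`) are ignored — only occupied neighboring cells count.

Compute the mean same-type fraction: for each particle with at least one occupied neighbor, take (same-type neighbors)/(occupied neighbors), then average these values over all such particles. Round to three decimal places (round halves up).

Row 0: (0,0)+ 2/2 · (0,1)+ 3/4 · (0,2)# 0/4
Row 1: (1,1)+ 5/7 · (1,2)+ 6/7 · (1,3)+ 3/4
Row 2: (2,0)# 1/3 · (2,1)+ 3/6 · (2,2)+ 5/7 · (2,3)+ 3/5
Row 3: (3,0)# 3/4 · (3,2)# 3/6 · (3,3)# 2/4
Row 4: (4,0)# 2/2 · (4,1)# 4/4 · (4,2)# 3/3
Sum over 16 particles: 2/2 + 3/4 + 0/4 + 5/7 + 6/7 + 3/4 + 1/3 + 3/6 + 5/7 + 3/5 + 3/4 + 3/6 + 2/4 + 2/2 + 4/4 + 3/3 = 4607/420; mean = 4607/420 ÷ 16 = 4607/6720 = 0.685565… → 0.686.

0.686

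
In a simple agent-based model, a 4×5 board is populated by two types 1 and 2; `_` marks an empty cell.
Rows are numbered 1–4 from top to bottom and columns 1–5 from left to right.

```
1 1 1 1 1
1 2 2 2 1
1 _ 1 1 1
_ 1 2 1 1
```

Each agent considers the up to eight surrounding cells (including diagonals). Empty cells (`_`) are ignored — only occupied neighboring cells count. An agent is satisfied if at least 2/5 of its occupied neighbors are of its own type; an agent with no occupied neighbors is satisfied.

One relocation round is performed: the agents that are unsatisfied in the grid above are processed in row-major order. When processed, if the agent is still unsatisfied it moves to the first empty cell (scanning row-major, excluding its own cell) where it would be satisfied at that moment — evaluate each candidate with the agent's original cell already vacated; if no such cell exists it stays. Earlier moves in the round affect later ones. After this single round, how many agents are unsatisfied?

Initially unsatisfied (in order): (2,2), (2,3), (2,4), (4,3).
  (2,2): no empty cell satisfies it; stays.
  (2,3): no empty cell satisfies it; stays.
  (2,4) → (3,2).
  (4,3): no empty cell satisfies it; stays.
Resulting grid:
1 1 1 1 1
1 2 2 _ 1
1 2 1 1 1
_ 1 2 1 1
Unsatisfied now: (2,2), (2,3), (4,3).

3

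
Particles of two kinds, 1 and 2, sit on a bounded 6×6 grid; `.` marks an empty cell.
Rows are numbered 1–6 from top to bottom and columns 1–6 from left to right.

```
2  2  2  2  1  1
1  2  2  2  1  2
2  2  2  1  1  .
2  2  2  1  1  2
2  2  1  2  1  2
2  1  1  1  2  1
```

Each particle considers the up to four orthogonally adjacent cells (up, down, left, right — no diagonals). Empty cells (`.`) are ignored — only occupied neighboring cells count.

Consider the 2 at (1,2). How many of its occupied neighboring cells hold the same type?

3

Occupied neighbors of (1,2): (2,2)=2, (1,1)=2, (1,3)=2.
Same type (2): 3 of 3.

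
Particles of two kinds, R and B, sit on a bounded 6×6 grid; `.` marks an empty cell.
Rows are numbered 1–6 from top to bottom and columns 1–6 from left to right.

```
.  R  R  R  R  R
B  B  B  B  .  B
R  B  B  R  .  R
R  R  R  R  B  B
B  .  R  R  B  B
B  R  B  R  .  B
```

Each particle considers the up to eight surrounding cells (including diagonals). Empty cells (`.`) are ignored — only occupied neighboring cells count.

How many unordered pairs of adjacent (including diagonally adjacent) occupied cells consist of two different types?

Scan each occupied cell's neighbors to the right and below (and the two forward diagonals) so each pair is counted once.
Row 1: R(1,2)–R(1,3)= R(1,2)–B(2,2)≠ R(1,2)–B(2,3)≠ R(1,2)–B(2,1)≠ R(1,3)–R(1,4)= R(1,3)–B(2,3)≠ R(1,3)–B(2,4)≠ R(1,3)–B(2,2)≠ R(1,4)–R(1,5)= R(1,4)–B(2,4)≠ R(1,4)–B(2,3)≠ R(1,5)–R(1,6)= R(1,5)–B(2,6)≠ R(1,5)–B(2,4)≠ R(1,6)–B(2,6)≠  → 11/15 unlike.
Row 2: B(2,1)–B(2,2)= B(2,1)–R(3,1)≠ B(2,1)–B(3,2)= B(2,2)–B(2,3)= B(2,2)–B(3,2)= B(2,2)–B(3,3)= B(2,2)–R(3,1)≠ B(2,3)–B(2,4)= B(2,3)–B(3,3)= B(2,3)–R(3,4)≠ B(2,3)–B(3,2)= B(2,4)–R(3,4)≠ B(2,4)–B(3,3)= B(2,6)–R(3,6)≠  → 5/14 unlike.
Row 3: R(3,1)–B(3,2)≠ R(3,1)–R(4,1)= R(3,1)–R(4,2)= B(3,2)–B(3,3)= B(3,2)–R(4,2)≠ B(3,2)–R(4,3)≠ B(3,2)–R(4,1)≠ B(3,3)–R(3,4)≠ B(3,3)–R(4,3)≠ B(3,3)–R(4,4)≠ B(3,3)–R(4,2)≠ R(3,4)–R(4,4)= R(3,4)–B(4,5)≠ R(3,4)–R(4,3)= R(3,6)–B(4,6)≠ R(3,6)–B(4,5)≠  → 11/16 unlike.
Row 4: R(4,1)–R(4,2)= R(4,1)–B(5,1)≠ R(4,2)–R(4,3)= R(4,2)–R(5,3)= R(4,2)–B(5,1)≠ R(4,3)–R(4,4)= R(4,3)–R(5,3)= R(4,3)–R(5,4)= R(4,4)–B(4,5)≠ R(4,4)–R(5,4)= R(4,4)–B(5,5)≠ R(4,4)–R(5,3)= B(4,5)–B(4,6)= B(4,5)–B(5,5)= B(4,5)–B(5,6)= B(4,5)–R(5,4)≠ B(4,6)–B(5,6)= B(4,6)–B(5,5)=  → 5/18 unlike.
Row 5: B(5,1)–B(6,1)= B(5,1)–R(6,2)≠ R(5,3)–R(5,4)= R(5,3)–B(6,3)≠ R(5,3)–R(6,4)= R(5,3)–R(6,2)= R(5,4)–B(5,5)≠ R(5,4)–R(6,4)= R(5,4)–B(6,3)≠ B(5,5)–B(5,6)= B(5,5)–B(6,6)= B(5,5)–R(6,4)≠ B(5,6)–B(6,6)=  → 5/13 unlike.
Row 6: B(6,1)–R(6,2)≠ R(6,2)–B(6,3)≠ B(6,3)–R(6,4)≠  → 3/3 unlike.
Total adjacent occupied pairs: 79; unlike-type pairs: 40.

40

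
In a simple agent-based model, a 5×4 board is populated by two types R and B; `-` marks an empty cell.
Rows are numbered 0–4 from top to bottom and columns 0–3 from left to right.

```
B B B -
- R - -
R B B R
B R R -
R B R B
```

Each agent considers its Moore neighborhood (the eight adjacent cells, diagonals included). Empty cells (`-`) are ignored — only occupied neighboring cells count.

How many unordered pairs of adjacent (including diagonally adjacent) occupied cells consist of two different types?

Scan each occupied cell's neighbors to the right and below (and the two forward diagonals) so each pair is counted once.
Row 0: B(0,0)–B(0,1)= B(0,0)–R(1,1)≠ B(0,1)–B(0,2)= B(0,1)–R(1,1)≠ B(0,2)–R(1,1)≠  → 3/5 unlike.
Row 1: R(1,1)–B(2,1)≠ R(1,1)–B(2,2)≠ R(1,1)–R(2,0)=  → 2/3 unlike.
Row 2: R(2,0)–B(2,1)≠ R(2,0)–B(3,0)≠ R(2,0)–R(3,1)= B(2,1)–B(2,2)= B(2,1)–R(3,1)≠ B(2,1)–R(3,2)≠ B(2,1)–B(3,0)= B(2,2)–R(2,3)≠ B(2,2)–R(3,2)≠ B(2,2)–R(3,1)≠ R(2,3)–R(3,2)=  → 7/11 unlike.
Row 3: B(3,0)–R(3,1)≠ B(3,0)–R(4,0)≠ B(3,0)–B(4,1)= R(3,1)–R(3,2)= R(3,1)–B(4,1)≠ R(3,1)–R(4,2)= R(3,1)–R(4,0)= R(3,2)–R(4,2)= R(3,2)–B(4,3)≠ R(3,2)–B(4,1)≠  → 5/10 unlike.
Row 4: R(4,0)–B(4,1)≠ B(4,1)–R(4,2)≠ R(4,2)–B(4,3)≠  → 3/3 unlike.
Total adjacent occupied pairs: 32; unlike-type pairs: 20.

20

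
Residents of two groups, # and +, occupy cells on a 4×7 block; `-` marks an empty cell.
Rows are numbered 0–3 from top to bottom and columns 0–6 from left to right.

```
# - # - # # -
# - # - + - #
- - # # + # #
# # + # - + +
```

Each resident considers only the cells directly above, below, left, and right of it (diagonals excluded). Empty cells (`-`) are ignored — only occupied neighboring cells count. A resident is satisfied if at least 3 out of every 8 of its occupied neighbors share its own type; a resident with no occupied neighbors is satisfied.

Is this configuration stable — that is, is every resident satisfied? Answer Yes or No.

Row 0: (0,0)# 1/1 ✓ · (0,2)# 1/1 ✓ · (0,4)# 1/2 ✓ · (0,5)# 1/1 ✓
Row 1: (1,0)# 1/1 ✓ · (1,2)# 2/2 ✓ · (1,4)+ 1/2 ✓ · (1,6)# 1/1 ✓
Row 2: (2,2)# 2/3 ✓ · (2,3)# 2/3 ✓ · (2,4)+ 1/3 ✗ · (2,5)# 1/3 ✗ · (2,6)# 2/3 ✓
Row 3: (3,0)# 1/1 ✓ · (3,1)# 1/2 ✓ · (3,2)+ 0/3 ✗ · (3,3)# 1/2 ✓ · (3,5)+ 1/2 ✓ · (3,6)+ 1/2 ✓
For instance (2,4) has only 1/3 same-type neighbors, below 3/8.

No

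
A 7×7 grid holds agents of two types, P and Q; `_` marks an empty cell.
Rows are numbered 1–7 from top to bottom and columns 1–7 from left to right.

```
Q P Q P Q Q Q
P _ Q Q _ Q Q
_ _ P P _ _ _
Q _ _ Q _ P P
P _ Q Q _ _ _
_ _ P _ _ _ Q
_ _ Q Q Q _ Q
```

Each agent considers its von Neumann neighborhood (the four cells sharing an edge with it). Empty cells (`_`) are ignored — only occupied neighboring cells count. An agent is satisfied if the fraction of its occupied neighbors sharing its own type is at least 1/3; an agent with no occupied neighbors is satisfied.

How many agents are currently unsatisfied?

(1,1)Q 0/2 unhappy
(1,2)P 0/2 unhappy
(1,3)Q 1/3 ok
(1,4)P 0/3 unhappy
(1,5)Q 1/2 ok
(1,6)Q 3/3 ok
(1,7)Q 2/2 ok
(2,1)P 0/1 unhappy
(2,3)Q 2/3 ok
(2,4)Q 1/3 ok
(2,6)Q 2/2 ok
(2,7)Q 2/2 ok
(3,3)P 1/2 ok
(3,4)P 1/3 ok
(4,1)Q 0/1 unhappy
(4,4)Q 1/2 ok
(4,6)P 1/1 ok
(4,7)P 1/1 ok
(5,1)P 0/1 unhappy
(5,3)Q 1/2 ok
(5,4)Q 2/2 ok
(6,3)P 0/2 unhappy
(6,7)Q 1/1 ok
(7,3)Q 1/2 ok
(7,4)Q 2/2 ok
(7,5)Q 1/1 ok
(7,7)Q 1/1 ok
Unsatisfied: (1,1), (1,2), (1,4), (2,1), (4,1), (5,1), (6,3) — 7 in total.

7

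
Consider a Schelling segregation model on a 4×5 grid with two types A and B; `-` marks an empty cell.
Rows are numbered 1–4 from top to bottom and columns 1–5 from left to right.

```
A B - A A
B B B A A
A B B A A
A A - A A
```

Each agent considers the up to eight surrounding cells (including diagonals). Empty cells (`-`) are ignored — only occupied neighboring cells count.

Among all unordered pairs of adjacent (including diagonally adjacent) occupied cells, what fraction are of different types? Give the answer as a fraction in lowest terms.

Scan each occupied cell's neighbors to the right and below (and the two forward diagonals) so each pair is counted once.
From row 1: 4 unlike of 12 pairs (running 4/12).
From row 2: 5 unlike of 17 pairs (running 9/29).
From row 3: 6 unlike of 14 pairs (running 15/43).
From row 4: 0 unlike of 2 pairs (running 15/45).
Total adjacent occupied pairs: 45; unlike-type pairs: 15.
15/45 reduces to 1/3.

1/3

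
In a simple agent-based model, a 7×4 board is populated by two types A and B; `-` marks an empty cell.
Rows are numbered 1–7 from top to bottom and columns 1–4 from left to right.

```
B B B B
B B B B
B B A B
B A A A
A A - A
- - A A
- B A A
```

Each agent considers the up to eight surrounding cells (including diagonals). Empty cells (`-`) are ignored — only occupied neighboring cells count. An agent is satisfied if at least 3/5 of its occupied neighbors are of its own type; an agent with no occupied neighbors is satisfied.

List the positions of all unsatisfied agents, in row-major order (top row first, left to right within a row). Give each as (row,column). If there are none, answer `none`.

(3,3), (3,4), (4,1), (4,2), (7,2)

Row 1: (1,1)B 3/3 ✓ · (1,2)B 5/5 ✓ · (1,3)B 5/5 ✓ · (1,4)B 3/3 ✓
Row 2: (2,1)B 5/5 ✓ · (2,2)B 7/8 ✓ · (2,3)B 7/8 ✓ · (2,4)B 4/5 ✓
Row 3: (3,1)B 4/5 ✓ · (3,2)B 5/8 ✓ · (3,3)A 3/8 ✗ · (3,4)B 2/5 ✗
Row 4: (4,1)B 2/5 ✗ · (4,2)A 4/7 ✗ · (4,3)A 5/7 ✓ · (4,4)A 3/4 ✓
Row 5: (5,1)A 2/3 ✓ · (5,2)A 4/5 ✓ · (5,4)A 4/4 ✓
Row 6: (6,3)A 5/6 ✓ · (6,4)A 4/4 ✓
Row 7: (7,2)B 0/2 ✗ · (7,3)A 3/4 ✓ · (7,4)A 3/3 ✓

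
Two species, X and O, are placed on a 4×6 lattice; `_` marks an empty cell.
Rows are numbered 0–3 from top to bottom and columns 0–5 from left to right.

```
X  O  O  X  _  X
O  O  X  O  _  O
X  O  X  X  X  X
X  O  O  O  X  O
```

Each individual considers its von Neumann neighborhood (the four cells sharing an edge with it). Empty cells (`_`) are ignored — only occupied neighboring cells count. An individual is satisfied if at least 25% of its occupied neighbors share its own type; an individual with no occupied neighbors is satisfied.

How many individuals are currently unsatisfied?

6

(0,0)X 0/2 unhappy
(0,1)O 2/3 ok
(0,2)O 1/3 ok
(0,3)X 0/2 unhappy
(0,5)X 0/1 unhappy
(1,0)O 1/3 ok
(1,1)O 3/4 ok
(1,2)X 1/4 ok
(1,3)O 0/3 unhappy
(1,5)O 0/2 unhappy
(2,0)X 1/3 ok
(2,1)O 2/4 ok
(2,2)X 2/4 ok
(2,3)X 2/4 ok
(2,4)X 3/3 ok
(2,5)X 1/3 ok
(3,0)X 1/2 ok
(3,1)O 2/3 ok
(3,2)O 2/3 ok
(3,3)O 1/3 ok
(3,4)X 1/3 ok
(3,5)O 0/2 unhappy
Unsatisfied: (0,0), (0,3), (0,5), (1,3), (1,5), (3,5) — 6 in total.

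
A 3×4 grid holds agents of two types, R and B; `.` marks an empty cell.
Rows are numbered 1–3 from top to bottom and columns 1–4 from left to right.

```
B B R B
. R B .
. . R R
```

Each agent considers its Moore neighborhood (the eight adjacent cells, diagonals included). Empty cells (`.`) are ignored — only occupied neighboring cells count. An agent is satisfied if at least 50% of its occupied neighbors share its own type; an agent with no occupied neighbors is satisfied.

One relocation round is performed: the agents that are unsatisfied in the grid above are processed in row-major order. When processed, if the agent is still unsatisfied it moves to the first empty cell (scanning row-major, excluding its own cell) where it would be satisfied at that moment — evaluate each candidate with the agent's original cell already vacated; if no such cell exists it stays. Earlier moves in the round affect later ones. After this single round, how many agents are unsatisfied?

0

Initially unsatisfied (in order): (1,3), (2,2), (2,3).
  (1,3) → (2,4).
  (2,2) → (3,1).
  (2,3) → (1,3).
Resulting grid:
B B B B
. . . R
R . R R
All satisfied now.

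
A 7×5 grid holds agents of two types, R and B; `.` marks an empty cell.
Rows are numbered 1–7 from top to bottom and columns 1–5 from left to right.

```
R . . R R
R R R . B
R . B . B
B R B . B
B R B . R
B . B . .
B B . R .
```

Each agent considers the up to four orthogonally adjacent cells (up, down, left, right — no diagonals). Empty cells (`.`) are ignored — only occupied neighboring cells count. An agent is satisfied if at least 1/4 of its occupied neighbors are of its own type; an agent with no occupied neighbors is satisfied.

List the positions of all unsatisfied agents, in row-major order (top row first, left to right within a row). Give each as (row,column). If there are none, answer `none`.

(1,1)R 1/1 ✓
(1,4)R 1/1 ✓
(1,5)R 1/2 ✓
(2,1)R 3/3 ✓
(2,2)R 2/2 ✓
(2,3)R 1/2 ✓
(2,5)B 1/2 ✓
(3,1)R 1/2 ✓
(3,3)B 1/2 ✓
(3,5)B 2/2 ✓
(4,1)B 1/3 ✓
(4,2)R 1/3 ✓
(4,3)B 2/3 ✓
(4,5)B 1/2 ✓
(5,1)B 2/3 ✓
(5,2)R 1/3 ✓
(5,3)B 2/3 ✓
(5,5)R 0/1 ✗
(6,1)B 2/2 ✓
(6,3)B 1/1 ✓
(7,1)B 2/2 ✓
(7,2)B 1/1 ✓
(7,4)R 0/0 ✓

(5,5)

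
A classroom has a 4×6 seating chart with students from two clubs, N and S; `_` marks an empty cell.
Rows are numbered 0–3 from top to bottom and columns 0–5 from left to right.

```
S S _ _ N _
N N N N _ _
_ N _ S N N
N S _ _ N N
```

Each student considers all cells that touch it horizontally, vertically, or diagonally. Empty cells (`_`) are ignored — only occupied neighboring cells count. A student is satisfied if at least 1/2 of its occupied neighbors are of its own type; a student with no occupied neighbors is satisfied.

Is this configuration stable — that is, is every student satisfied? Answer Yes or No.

(0,0)S 1/3 ✗
(0,1)S 1/4 ✗
(0,4)N 1/1 ✓
(1,0)N 2/4 ✓
(1,1)N 3/5 ✓
(1,2)N 3/5 ✓
(1,3)N 3/4 ✓
(2,1)N 4/5 ✓
(2,3)S 0/4 ✗
(2,4)N 4/5 ✓
(2,5)N 3/3 ✓
(3,0)N 1/2 ✓
(3,1)S 0/2 ✗
(3,4)N 3/4 ✓
(3,5)N 3/3 ✓
For instance (0,0) has only 1/3 same-type neighbors, below 1/2.

No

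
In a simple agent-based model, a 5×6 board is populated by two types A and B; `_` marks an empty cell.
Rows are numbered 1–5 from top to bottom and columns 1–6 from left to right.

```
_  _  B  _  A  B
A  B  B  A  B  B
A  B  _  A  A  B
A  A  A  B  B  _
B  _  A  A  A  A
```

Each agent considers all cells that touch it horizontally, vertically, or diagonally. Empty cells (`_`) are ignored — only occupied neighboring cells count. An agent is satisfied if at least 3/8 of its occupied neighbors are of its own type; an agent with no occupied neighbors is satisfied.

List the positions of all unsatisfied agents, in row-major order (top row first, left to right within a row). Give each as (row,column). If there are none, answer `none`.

(1,3)B 2/3 satisfied
(1,5)A 1/4 not
(1,6)B 2/3 satisfied
(2,1)A 1/3 not
(2,2)B 3/5 satisfied
(2,3)B 3/5 satisfied
(2,4)A 3/6 satisfied
(2,5)B 3/7 satisfied
(2,6)B 3/5 satisfied
(3,1)A 3/5 satisfied
(3,2)B 2/7 not
(3,4)A 3/7 satisfied
(3,5)A 2/7 not
(3,6)B 3/4 satisfied
(4,1)A 2/4 satisfied
(4,2)A 4/6 satisfied
(4,3)A 4/6 satisfied
(4,4)B 1/7 not
(4,5)B 2/7 not
(5,1)B 0/2 not
(5,3)A 3/4 satisfied
(5,4)A 3/5 satisfied
(5,5)A 2/4 satisfied
(5,6)A 1/2 satisfied

(1,5), (2,1), (3,2), (3,5), (4,4), (4,5), (5,1)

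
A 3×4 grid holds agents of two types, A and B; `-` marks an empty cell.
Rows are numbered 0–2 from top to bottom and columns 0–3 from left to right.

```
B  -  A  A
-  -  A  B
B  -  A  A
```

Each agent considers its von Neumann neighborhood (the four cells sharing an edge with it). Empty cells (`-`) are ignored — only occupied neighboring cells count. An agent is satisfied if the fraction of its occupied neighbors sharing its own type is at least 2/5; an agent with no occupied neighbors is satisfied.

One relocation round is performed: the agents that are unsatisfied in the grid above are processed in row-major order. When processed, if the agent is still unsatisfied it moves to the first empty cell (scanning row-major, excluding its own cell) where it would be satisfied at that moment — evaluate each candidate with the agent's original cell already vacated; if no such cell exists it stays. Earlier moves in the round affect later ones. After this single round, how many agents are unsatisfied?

0

Initially unsatisfied (in order): (1,3).
  (1,3) → (0,1).
Resulting grid:
B B A A
- - A -
B - A A
All satisfied now.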